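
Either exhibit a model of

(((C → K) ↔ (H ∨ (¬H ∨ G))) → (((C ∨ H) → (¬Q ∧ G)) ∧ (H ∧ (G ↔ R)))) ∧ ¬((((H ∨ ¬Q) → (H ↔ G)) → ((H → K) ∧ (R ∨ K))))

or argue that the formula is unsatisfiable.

C = True, Q = False, K = False, H = False, R = False, G = False

  ((C → K) ↔ (H ∨ (¬H ∨ G))) → (((C ∨ H) → (¬Q ∧ G)) ∧ (H ∧ (G ↔ R))) = True
    (C → K) ↔ (H ∨ (¬H ∨ G)) = False
      C → K = False
      H ∨ (¬H ∨ G) = True
        ¬H ∨ G = True
          ¬H = True
    ((C ∨ H) → (¬Q ∧ G)) ∧ (H ∧ (G ↔ R)) = False
      (C ∨ H) → (¬Q ∧ G) = False
        C ∨ H = True
        ¬Q ∧ G = False
          ¬Q = True
      H ∧ (G ↔ R) = False
        G ↔ R = True
  ¬((((H ∨ ¬Q) → (H ↔ G)) → ((H → K) ∧ (R ∨ K)))) = True
    ((H ∨ ¬Q) → (H ↔ G)) → ((H → K) ∧ (R ∨ K)) = False
      (H ∨ ¬Q) → (H ↔ G) = True
        H ∨ ¬Q = True
          ¬Q = True
        H ↔ G = True
      (H → K) ∧ (R ∨ K) = False
        H → K = True
        R ∨ K = False
Both conjuncts True, so the formula holds.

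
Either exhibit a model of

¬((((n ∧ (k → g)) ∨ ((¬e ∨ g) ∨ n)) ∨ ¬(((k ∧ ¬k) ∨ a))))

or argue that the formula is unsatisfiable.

g = False; a = True; e = True; n = False; k = True

  ¬((((n ∧ (k → g)) ∨ ((¬e ∨ g) ∨ n)) ∨ ¬(((k ∧ ¬k) ∨ a)))) = True
    ((n ∧ (k → g)) ∨ ((¬e ∨ g) ∨ n)) ∨ ¬(((k ∧ ¬k) ∨ a)) = False
      (n ∧ (k → g)) ∨ ((¬e ∨ g) ∨ n) = False
        n ∧ (k → g) = False
          k → g = False
        (¬e ∨ g) ∨ n = False
          ¬e ∨ g = False
            ¬e = False
      ¬(((k ∧ ¬k) ∨ a)) = False
        (k ∧ ¬k) ∨ a = True
          k ∧ ¬k = False
            ¬k = False
The formula evaluates to True.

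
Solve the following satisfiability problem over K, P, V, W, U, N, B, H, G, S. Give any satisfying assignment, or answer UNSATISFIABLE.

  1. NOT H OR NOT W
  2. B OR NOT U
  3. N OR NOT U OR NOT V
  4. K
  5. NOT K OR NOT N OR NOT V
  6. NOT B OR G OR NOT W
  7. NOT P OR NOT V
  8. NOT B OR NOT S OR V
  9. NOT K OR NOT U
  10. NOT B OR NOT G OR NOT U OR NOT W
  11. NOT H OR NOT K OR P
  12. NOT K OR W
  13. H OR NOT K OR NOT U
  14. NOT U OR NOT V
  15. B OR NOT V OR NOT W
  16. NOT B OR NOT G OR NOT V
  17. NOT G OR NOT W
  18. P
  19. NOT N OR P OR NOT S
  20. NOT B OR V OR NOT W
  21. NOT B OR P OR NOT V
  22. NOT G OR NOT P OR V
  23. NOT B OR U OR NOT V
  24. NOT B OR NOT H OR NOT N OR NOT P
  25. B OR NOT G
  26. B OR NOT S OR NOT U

Unit clause (K) forces K = True.
In (NOT K OR NOT U) only NOT U is left, so U = False.
In (NOT K OR W) only W is left, so W = True.
In (NOT G OR NOT W) only NOT G is left, so G = False.
Unit clause (P) forces P = True.
In (NOT H OR NOT W) only NOT H is left, so H = False.
In (NOT B OR G OR NOT W) only NOT B is left, so B = False.
In (NOT P OR NOT V) only NOT V is left, so V = False.
Set N = False.
Set S = True.
All clauses satisfied.

K: True; P: True; V: False; W: True; U: False; N: False; B: False; H: False; G: False; S: True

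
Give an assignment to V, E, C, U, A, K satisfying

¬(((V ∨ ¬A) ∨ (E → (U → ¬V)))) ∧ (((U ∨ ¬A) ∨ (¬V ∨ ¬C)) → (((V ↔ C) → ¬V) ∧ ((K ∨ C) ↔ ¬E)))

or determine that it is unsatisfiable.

No satisfying assignment exists.

The conjunct ¬(((V ∨ ¬A) ∨ (E → (U → ¬V)))) is unsatisfiable on its own:
  V = True: this becomes ¬((True ∨ (E → ¬U))) = False.
  V = False: this becomes ¬((¬A ∨ True)) = False.
So the whole conjunction is unsatisfiable.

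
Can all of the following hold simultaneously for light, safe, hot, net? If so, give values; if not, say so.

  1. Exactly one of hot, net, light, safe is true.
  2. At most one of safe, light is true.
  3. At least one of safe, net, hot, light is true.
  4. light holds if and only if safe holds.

light=F; safe=F; hot=F; net=T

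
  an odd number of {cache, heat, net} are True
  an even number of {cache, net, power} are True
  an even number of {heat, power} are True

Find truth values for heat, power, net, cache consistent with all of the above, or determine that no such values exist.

The formula is unsatisfiable.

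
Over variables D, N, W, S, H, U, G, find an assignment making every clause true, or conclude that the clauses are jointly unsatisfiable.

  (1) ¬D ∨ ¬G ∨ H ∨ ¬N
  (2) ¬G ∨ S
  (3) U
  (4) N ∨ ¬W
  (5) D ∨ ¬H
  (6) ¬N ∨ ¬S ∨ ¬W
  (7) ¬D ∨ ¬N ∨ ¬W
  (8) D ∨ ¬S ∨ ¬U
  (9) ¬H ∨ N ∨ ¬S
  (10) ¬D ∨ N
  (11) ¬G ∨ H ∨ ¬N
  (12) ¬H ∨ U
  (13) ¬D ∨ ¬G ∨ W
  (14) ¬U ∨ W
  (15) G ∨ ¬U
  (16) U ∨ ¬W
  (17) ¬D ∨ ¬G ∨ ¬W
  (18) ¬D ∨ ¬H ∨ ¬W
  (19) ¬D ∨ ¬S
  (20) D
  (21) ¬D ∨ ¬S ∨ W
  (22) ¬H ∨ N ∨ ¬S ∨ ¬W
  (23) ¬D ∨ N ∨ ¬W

UNSATISFIABLE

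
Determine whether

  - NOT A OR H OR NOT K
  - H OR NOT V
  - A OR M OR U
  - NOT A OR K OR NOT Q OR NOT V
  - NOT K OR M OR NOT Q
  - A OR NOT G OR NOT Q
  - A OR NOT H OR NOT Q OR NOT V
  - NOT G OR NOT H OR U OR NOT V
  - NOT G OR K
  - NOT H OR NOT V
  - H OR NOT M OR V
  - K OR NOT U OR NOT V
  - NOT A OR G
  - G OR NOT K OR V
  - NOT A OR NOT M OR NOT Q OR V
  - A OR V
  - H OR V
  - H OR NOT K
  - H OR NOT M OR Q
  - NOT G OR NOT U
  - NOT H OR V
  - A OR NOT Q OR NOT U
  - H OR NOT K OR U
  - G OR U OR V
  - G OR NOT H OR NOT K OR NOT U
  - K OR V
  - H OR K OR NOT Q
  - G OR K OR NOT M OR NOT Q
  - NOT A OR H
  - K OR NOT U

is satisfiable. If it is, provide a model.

Unsatisfiable

Case H = True:
  (NOT H OR NOT V) forces V = False.
  Clause (NOT H OR V) is falsified — contradiction.
Case H = False:
  (H OR NOT V) forces V = False.
  Clause (H OR V) is falsified — contradiction.
Both cases fail, so the formula is unsatisfiable.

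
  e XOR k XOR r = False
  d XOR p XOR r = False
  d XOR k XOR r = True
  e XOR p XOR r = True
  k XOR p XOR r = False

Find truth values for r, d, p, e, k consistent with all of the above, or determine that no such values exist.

r = True, d = True, p = False, e = False, k = True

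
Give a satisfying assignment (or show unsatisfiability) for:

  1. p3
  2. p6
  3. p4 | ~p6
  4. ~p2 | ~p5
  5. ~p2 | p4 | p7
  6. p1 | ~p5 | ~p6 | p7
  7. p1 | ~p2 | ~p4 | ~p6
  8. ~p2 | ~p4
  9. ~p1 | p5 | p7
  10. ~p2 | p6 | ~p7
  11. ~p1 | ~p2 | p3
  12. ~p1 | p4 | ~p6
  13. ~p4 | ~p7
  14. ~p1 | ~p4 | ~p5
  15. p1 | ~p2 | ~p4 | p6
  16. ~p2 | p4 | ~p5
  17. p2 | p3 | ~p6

p1: False; p2: False; p3: True; p4: True; p5: False; p6: True; p7: False

Unit clause (p3) forces p3 = True.
Unit clause (p6) forces p6 = True.
In (p4 | ~p6) only p4 is left, so p4 = True.
In (~p2 | ~p4) only ~p2 is left, so p2 = False.
In (~p4 | ~p7) only ~p7 is left, so p7 = False.
Try p1 = True:
  (~p1 | p5 | p7) forces p5 = True.
  clause (~p1 | ~p4 | ~p5) is falsified — backtrack.
So p1 = False.
  then (p1 | ~p5 | ~p6 | p7) forces p5 = False.
All clauses satisfied.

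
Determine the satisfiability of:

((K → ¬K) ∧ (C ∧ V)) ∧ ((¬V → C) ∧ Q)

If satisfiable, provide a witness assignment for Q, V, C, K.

Q=T; V=T; C=T; K=F

  (K → ¬K) ∧ (C ∧ V) = True
    K → ¬K = True
      ¬K = True
    C ∧ V = True
  (¬V → C) ∧ Q = True
    ¬V → C = True
      ¬V = False
Both conjuncts True, so the formula holds.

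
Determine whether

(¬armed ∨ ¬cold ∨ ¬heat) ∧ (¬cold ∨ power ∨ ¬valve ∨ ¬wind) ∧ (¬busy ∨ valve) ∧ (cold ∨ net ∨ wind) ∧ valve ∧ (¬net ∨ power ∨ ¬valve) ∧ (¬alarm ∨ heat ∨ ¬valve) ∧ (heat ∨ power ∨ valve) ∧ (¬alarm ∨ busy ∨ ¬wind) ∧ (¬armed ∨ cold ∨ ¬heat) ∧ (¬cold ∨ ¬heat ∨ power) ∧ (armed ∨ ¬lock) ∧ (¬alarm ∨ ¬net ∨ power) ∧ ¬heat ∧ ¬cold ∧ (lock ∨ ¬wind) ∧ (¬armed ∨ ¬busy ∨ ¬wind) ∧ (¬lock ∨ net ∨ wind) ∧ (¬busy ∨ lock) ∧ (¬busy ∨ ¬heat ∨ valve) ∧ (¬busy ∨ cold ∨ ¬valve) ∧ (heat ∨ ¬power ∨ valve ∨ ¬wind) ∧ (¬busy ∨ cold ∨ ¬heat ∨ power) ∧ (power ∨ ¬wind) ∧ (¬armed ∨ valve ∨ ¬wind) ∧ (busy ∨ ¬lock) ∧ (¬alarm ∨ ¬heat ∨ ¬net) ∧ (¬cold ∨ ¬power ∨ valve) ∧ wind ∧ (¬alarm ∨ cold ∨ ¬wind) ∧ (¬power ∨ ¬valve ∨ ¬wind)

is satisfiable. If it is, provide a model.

Case cold = True:
  Clause (¬cold) is falsified — contradiction.
Case cold = False:
  (valve) forces valve = True.
  (¬heat) forces heat = False.
  (¬alarm ∨ heat ∨ ¬valve) forces alarm = False.
  (¬busy ∨ cold ∨ ¬valve) forces busy = False.
  (busy ∨ ¬lock) forces lock = False.
  (lock ∨ ¬wind) forces wind = False.
  Clause (wind) is falsified — contradiction.
Both cases fail, so the formula is unsatisfiable.

No satisfying assignment exists.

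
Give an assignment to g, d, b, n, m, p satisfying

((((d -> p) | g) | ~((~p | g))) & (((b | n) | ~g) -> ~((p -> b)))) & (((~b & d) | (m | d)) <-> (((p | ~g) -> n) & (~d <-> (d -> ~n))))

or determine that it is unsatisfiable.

g: True, d: True, b: False, n: True, m: False, p: True

  (((d -> p) | g) | ~((~p | g))) & (((b | n) | ~g) -> ~((p -> b))) = True
    ((d -> p) | g) | ~((~p | g)) = True
      (d -> p) | g = True
        d -> p = True
      ~((~p | g)) = False
        ~p | g = True
          ~p = False
    ((b | n) | ~g) -> ~((p -> b)) = True
      (b | n) | ~g = True
        b | n = True
        ~g = False
      ~((p -> b)) = True
        p -> b = False
  ((~b & d) | (m | d)) <-> (((p | ~g) -> n) & (~d <-> (d -> ~n))) = True
    (~b & d) | (m | d) = True
      ~b & d = True
        ~b = True
      m | d = True
    ((p | ~g) -> n) & (~d <-> (d -> ~n)) = True
      (p | ~g) -> n = True
        p | ~g = True
          ~g = False
      ~d <-> (d -> ~n) = True
        ~d = False
        d -> ~n = False
          ~n = False
Both conjuncts True, so the formula holds.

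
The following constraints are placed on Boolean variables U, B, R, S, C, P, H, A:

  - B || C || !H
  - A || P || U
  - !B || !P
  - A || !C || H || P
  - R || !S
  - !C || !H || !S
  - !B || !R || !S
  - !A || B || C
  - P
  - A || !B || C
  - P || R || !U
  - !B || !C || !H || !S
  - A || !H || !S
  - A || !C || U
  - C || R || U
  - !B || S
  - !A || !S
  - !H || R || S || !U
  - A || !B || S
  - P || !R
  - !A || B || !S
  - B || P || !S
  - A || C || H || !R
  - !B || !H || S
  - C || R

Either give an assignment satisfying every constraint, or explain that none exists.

Unit clause (P) forces P = True.
In (!B || !P) only !B is left, so B = False.
Set U = True.
Set R = False.
  then (R || !S) forces S = False.
  then (!H || R || S || !U) forces H = False.
  then (C || R) forces C = True.
Set A = False.
All clauses satisfied.

U = True; B = False; R = False; S = False; C = True; P = True; H = False; A = False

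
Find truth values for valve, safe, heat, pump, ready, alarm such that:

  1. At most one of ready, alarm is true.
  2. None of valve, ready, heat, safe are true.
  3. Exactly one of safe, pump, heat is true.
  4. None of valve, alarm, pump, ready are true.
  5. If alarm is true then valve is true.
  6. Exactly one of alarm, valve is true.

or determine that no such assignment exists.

Case alarm = True:
  Constraint (4) is violated (alarm=T) — contradiction.
Case alarm = False:
  (2) forces valve = False.
  Constraint (6) is violated (alarm=F, valve=F) — contradiction.
Both cases fail — unsatisfiable.

Unsatisfiable — no assignment works.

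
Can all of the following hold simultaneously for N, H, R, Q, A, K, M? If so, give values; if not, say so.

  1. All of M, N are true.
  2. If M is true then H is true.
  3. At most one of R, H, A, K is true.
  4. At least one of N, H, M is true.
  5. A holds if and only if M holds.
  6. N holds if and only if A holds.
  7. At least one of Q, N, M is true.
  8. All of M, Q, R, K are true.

Case R = True:
  (1) forces M = True.
  (1) forces N = True.
  (2) with M=T forces H = True.
  Constraint (3) is violated (R=T, H=T) — contradiction.
Case R = False:
  Constraint (8) is violated (R=F) — contradiction.
Both cases fail — unsatisfiable.

Unsatisfiable — no assignment works.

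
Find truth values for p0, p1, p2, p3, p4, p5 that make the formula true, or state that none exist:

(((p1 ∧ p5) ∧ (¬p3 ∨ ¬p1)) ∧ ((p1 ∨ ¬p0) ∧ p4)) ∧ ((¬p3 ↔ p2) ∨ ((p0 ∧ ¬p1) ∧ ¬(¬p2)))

p0 = False, p1 = True, p2 = True, p3 = False, p4 = True, p5 = True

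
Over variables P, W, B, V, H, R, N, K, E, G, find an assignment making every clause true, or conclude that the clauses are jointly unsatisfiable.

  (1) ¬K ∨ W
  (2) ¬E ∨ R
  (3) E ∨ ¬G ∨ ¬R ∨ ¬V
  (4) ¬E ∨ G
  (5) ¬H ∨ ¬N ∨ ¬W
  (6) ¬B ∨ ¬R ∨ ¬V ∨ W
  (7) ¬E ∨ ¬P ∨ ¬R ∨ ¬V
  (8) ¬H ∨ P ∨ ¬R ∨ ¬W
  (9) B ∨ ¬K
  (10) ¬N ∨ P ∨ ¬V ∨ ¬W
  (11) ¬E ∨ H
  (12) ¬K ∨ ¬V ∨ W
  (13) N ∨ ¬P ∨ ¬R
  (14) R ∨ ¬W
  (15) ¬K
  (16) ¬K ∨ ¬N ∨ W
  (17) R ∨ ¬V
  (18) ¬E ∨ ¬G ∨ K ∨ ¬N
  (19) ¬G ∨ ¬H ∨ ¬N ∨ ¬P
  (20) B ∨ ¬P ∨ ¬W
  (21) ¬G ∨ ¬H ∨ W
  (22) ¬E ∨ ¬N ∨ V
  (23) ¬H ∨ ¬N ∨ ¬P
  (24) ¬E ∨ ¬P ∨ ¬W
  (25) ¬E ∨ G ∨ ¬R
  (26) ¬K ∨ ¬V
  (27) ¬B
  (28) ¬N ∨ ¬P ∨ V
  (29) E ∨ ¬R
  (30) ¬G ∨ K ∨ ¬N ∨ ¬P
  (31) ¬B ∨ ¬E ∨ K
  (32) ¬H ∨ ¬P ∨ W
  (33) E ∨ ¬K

Unit clause (¬K) forces K = False.
Unit clause (¬B) forces B = False.
Set P = False.
Try W = True:
  (R ∨ ¬W) forces R = True.
  (¬H ∨ P ∨ ¬R ∨ ¬W) forces H = False.
  (¬E ∨ H) forces E = False.
  clause (E ∨ ¬R) is falsified — backtrack.
So W = False.
Set V = False.
Set H = False.
  then (¬E ∨ H) forces E = False.
  then (E ∨ ¬R) forces R = False.
Set N = False.
Set G = False.
All clauses satisfied.

P: False, W: False, B: False, V: False, H: False, R: False, N: False, K: False, E: False, G: False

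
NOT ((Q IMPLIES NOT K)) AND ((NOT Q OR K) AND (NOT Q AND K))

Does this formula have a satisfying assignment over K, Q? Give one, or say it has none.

UNSATISFIABLE

Case Q = True: the conjunct NOT Q is False.
Case Q = False: the conjunct NOT ((Q IMPLIES NOT K)) becomes NOT ((False IMPLIES NOT K)) = False.
Both cases fail — unsatisfiable.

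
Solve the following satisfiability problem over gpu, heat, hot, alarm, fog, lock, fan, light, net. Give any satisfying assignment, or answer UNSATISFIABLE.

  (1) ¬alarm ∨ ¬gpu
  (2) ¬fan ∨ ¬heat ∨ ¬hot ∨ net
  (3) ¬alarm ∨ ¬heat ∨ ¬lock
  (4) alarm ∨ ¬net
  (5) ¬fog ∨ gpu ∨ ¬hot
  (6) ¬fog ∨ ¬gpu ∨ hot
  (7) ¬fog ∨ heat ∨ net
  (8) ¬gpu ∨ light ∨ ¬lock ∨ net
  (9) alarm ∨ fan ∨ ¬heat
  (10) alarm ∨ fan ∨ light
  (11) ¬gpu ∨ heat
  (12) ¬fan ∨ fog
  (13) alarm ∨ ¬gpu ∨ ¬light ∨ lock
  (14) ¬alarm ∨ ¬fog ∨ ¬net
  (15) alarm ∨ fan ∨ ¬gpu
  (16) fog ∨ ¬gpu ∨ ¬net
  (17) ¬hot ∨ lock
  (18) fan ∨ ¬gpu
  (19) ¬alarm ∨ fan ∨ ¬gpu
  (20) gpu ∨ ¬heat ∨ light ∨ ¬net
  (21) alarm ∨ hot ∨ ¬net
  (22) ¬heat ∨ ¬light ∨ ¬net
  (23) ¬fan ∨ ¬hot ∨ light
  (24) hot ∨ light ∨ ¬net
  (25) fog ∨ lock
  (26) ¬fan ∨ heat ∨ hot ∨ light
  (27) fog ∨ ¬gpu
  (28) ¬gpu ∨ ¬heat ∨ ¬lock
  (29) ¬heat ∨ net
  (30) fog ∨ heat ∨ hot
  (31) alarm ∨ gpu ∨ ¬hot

gpu=F; heat=F; hot=T; alarm=T; fog=F; lock=T; fan=F; light=T; net=F

Try gpu = True:
  (¬alarm ∨ ¬gpu) forces alarm = False.
  (alarm ∨ ¬net) forces net = False.
  (¬gpu ∨ heat) forces heat = True.
  clause (¬heat ∨ net) is falsified — backtrack.
So gpu = False.
Set heat = False.
Set hot = True.
  then (¬fog ∨ gpu ∨ ¬hot) forces fog = False.
  then (¬fan ∨ fog) forces fan = False.
  then (¬hot ∨ lock) forces lock = True.
  then (alarm ∨ gpu ∨ ¬hot) forces alarm = True.
Set light = True.
Set net = False.
All clauses satisfied.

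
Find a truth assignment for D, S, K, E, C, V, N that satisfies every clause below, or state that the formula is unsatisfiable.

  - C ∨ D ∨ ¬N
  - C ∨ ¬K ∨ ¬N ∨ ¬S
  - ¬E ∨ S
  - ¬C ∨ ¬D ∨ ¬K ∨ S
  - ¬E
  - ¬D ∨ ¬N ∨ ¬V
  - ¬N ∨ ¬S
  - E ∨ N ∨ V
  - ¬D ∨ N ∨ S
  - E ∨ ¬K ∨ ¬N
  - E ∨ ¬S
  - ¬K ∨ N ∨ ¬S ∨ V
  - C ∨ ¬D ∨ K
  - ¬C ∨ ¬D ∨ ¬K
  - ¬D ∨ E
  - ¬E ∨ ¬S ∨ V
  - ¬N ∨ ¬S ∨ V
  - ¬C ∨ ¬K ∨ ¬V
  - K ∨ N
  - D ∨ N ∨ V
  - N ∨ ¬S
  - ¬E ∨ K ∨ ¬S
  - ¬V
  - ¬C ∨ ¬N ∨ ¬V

D = False, S = False, K = False, E = False, C = True, V = False, N = True

Unit clause (¬E) forces E = False.
In (E ∨ ¬S) only ¬S is left, so S = False.
In (¬D ∨ E) only ¬D is left, so D = False.
Unit clause (¬V) forces V = False.
In (E ∨ N ∨ V) only N is left, so N = True.
In (E ∨ ¬K ∨ ¬N) only ¬K is left, so K = False.
In (C ∨ D ∨ ¬N) only C is left, so C = True.
All clauses satisfied.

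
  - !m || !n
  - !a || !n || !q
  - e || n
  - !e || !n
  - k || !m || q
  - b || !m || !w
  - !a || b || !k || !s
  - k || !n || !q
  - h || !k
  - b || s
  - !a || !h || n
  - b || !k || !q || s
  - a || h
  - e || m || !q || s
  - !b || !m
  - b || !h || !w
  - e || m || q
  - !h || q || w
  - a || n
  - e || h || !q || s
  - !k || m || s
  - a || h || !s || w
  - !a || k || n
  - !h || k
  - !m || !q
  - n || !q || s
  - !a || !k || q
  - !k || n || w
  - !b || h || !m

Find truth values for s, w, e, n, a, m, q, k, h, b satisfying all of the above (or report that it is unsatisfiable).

s: True; w: False; e: False; n: True; a: False; m: False; q: True; k: True; h: True; b: False

Set s = True.
Set w = False.
Set e = False.
  then (e || n) forces n = True.
  then (!m || !n) forces m = False.
  then (e || m || q) forces q = True.
  then (!a || !n || !q) forces a = False.
  then (k || !n || !q) forces k = True.
  then (h || !k) forces h = True.
Set b = False.
All clauses satisfied.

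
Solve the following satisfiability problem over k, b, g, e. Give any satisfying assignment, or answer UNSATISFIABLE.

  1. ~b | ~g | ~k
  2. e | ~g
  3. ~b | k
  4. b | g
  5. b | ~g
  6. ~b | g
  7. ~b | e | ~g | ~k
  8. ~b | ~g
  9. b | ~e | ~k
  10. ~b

No satisfying assignment exists.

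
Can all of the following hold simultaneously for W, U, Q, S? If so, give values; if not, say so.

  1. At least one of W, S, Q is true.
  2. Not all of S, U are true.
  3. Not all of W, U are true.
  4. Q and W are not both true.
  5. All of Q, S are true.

W = False; U = False; Q = True; S = True

  (1) {W, S, Q}: 2 true — at least one ✓
  (2) {S, U}: 1/2 true — not all ✓
  (3) {W, U}: 0/2 true — not all ✓
  (4) Q=T, W=F — not both ✓
  (5) {Q, S}: all 2 true ✓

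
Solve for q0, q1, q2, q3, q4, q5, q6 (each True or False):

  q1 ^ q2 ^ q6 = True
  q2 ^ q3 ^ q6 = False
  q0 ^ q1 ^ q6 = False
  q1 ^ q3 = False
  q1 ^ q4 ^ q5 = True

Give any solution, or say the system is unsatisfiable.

Adding constraints 1, 2, 4 mod 2: every variable appears an even number of times on the left, so the left side is 0.
But the right sides sum to 1 (mod 2). 0 ≠ 1 — the system is inconsistent.

Unsatisfiable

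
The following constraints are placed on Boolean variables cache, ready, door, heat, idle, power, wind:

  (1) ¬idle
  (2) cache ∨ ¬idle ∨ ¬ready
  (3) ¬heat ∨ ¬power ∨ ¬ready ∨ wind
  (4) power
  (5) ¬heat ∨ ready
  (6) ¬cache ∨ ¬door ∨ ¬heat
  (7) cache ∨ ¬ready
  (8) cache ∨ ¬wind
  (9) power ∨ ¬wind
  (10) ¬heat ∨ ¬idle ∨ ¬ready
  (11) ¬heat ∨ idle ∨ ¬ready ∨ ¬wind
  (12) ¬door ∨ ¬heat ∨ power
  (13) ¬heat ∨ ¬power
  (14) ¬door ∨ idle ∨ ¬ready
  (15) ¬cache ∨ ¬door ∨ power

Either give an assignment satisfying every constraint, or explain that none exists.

cache: True, ready: True, door: False, heat: False, idle: False, power: True, wind: False

Unit clause (¬idle) forces idle = False.
Unit clause (power) forces power = True.
In (¬heat ∨ ¬power) only ¬heat is left, so heat = False.
Set cache = True.
Set ready = True.
  then (¬door ∨ idle ∨ ¬ready) forces door = False.
Set wind = False.
All clauses satisfied.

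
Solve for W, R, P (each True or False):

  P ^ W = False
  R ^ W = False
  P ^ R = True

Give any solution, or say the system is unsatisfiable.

No satisfying assignment exists.

Adding constraints 1, 2, 3 mod 2: every variable appears an even number of times on the left, so the left side is 0.
But the right sides sum to 1 (mod 2). 0 ≠ 1 — the system is inconsistent.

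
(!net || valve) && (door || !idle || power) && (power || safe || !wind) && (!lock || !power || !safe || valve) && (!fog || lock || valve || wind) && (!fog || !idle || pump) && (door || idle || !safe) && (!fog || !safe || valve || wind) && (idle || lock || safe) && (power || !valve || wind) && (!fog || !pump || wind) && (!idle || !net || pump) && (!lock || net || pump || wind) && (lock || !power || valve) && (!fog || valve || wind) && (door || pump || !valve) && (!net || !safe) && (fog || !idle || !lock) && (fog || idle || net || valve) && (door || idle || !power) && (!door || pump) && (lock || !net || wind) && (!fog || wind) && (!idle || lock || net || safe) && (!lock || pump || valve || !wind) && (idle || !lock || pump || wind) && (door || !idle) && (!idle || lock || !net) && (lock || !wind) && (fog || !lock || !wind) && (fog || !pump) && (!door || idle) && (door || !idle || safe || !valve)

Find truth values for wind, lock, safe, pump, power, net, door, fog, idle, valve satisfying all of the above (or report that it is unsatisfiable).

wind=T, lock=T, safe=F, pump=T, power=T, net=F, door=T, fog=T, idle=T, valve=T

Set wind = True.
  then (lock || !wind) forces lock = True.
  then (fog || !lock || !wind) forces fog = True.
Set safe = False.
  then (power || safe || !wind) forces power = True.
Try pump = False:
  (!fog || !idle || pump) forces idle = False.
  (door || idle || !power) forces door = True.
  clause (!door || pump) is falsified — backtrack.
So pump = True.
Set net = False.
Set door = True.
  then (!door || idle) forces idle = True.
Set valve = True.
All clauses satisfied.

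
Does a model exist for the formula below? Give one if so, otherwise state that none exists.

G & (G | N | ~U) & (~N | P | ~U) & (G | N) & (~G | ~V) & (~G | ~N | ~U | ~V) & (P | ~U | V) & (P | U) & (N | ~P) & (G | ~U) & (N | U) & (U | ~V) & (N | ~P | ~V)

U: True, P: True, N: True, G: True, V: False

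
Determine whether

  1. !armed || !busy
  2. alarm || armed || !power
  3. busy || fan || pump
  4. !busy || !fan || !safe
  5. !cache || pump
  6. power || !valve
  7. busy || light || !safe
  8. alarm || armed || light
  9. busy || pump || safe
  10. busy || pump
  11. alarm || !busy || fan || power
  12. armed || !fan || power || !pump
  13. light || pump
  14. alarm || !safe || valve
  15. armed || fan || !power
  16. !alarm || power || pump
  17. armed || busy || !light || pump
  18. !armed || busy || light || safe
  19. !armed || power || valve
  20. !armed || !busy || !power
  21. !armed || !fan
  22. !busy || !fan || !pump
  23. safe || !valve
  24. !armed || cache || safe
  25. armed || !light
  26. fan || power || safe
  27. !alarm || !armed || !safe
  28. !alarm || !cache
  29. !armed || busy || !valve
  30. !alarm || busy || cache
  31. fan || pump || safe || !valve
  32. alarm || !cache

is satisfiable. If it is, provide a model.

safe: True; armed: False; valve: False; cache: False; power: False; fan: False; pump: True; alarm: True; busy: True; light: False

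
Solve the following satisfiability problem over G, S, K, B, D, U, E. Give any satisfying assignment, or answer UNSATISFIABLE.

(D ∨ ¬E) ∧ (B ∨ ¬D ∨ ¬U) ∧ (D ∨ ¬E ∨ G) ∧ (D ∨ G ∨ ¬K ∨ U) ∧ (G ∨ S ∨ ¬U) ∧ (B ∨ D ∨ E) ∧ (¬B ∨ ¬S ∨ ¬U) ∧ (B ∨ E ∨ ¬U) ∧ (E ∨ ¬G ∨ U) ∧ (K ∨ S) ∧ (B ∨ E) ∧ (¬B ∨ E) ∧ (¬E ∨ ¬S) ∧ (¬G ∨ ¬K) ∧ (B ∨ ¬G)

Set G = False.
Try S = True:
  (¬E ∨ ¬S) forces E = False.
  (B ∨ E) forces B = True.
  clause (¬B ∨ E) is falsified — backtrack.
So S = False.
  then (G ∨ S ∨ ¬U) forces U = False.
  then (K ∨ S) forces K = True.
  then (D ∨ G ∨ ¬K ∨ U) forces D = True.
Set B = True.
  then (¬B ∨ E) forces E = True.
All clauses satisfied.

G: False, S: False, K: True, B: True, D: True, U: False, E: True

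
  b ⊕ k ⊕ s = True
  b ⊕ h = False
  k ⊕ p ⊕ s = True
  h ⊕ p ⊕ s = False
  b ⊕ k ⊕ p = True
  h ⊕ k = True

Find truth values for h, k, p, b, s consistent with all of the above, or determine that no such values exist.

h=F, k=T, p=F, b=F, s=F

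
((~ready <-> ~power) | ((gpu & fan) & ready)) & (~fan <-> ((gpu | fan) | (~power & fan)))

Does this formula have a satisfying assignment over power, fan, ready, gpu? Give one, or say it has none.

power: False, fan: False, ready: False, gpu: True

  (~ready <-> ~power) | ((gpu & fan) & ready) = True
    ~ready <-> ~power = True
      ~ready = True
      ~power = True
    (gpu & fan) & ready = False
      gpu & fan = False
  ~fan <-> ((gpu | fan) | (~power & fan)) = True
    ~fan = True
    (gpu | fan) | (~power & fan) = True
      gpu | fan = True
      ~power & fan = False
        ~power = True
Both conjuncts True, so the formula holds.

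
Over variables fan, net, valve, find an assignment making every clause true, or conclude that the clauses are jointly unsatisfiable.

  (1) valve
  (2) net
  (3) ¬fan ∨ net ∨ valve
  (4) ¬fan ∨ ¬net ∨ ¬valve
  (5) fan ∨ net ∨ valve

Unit clause (valve) forces valve = True.
Unit clause (net) forces net = True.
In (¬fan ∨ ¬net ∨ ¬valve) only ¬fan is left, so fan = False.
Check each clause:
  (valve): valve holds.
  (net): net holds.
  (¬fan ∨ net ∨ valve): ¬fan holds.
  (¬fan ∨ ¬net ∨ ¬valve): ¬fan holds.
  (fan ∨ net ∨ valve): net holds.
All clauses satisfied.

fan: False, net: True, valve: True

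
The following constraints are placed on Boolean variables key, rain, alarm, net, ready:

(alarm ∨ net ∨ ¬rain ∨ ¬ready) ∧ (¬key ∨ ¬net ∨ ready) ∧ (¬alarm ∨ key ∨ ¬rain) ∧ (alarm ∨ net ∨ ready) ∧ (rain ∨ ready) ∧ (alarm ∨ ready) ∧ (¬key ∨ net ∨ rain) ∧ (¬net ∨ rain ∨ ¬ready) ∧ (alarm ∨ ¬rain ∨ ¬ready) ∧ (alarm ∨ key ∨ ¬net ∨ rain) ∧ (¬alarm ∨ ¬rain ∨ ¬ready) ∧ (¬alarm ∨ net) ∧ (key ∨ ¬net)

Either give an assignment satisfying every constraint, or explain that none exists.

key: False, rain: False, alarm: False, net: False, ready: True

Set key = False.
  then (key ∨ ¬net) forces net = False.
  then (¬alarm ∨ net) forces alarm = False.
  then (alarm ∨ net ∨ ready) forces ready = True.
  then (alarm ∨ ¬rain ∨ ¬ready) forces rain = False.
All clauses satisfied.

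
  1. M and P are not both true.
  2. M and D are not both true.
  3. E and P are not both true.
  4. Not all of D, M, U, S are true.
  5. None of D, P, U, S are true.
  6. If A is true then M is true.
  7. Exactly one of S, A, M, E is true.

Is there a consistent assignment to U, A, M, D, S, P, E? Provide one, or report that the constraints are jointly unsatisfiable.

U = False; A = False; M = False; D = False; S = False; P = False; E = True

  (1) M=F, P=F — not both ✓
  (2) M=F, D=F — not both ✓
  (3) E=T, P=F — not both ✓
  (4) {D, M, U, S}: 0/4 true — not all ✓
  (5) {D, P, U, S}: 0 true — none ✓
  (6) A=F ⇒ M: vacuous ✓
  (7) {S, A, M, E}: 1 true — exactly one ✓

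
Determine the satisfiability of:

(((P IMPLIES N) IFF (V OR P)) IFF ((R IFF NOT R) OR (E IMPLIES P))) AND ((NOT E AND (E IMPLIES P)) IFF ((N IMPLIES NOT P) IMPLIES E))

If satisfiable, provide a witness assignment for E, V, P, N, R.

E=F; V=T; P=T; N=T; R=F

  ((P IMPLIES N) IFF (V OR P)) IFF ((R IFF NOT R) OR (E IMPLIES P)) = True
    (P IMPLIES N) IFF (V OR P) = True
      P IMPLIES N = True
      V OR P = True
    (R IFF NOT R) OR (E IMPLIES P) = True
      R IFF NOT R = False
        NOT R = True
      E IMPLIES P = True
  (NOT E AND (E IMPLIES P)) IFF ((N IMPLIES NOT P) IMPLIES E) = True
    NOT E AND (E IMPLIES P) = True
      NOT E = True
      E IMPLIES P = True
    (N IMPLIES NOT P) IMPLIES E = True
      N IMPLIES NOT P = False
        NOT P = False
Both conjuncts True, so the formula holds.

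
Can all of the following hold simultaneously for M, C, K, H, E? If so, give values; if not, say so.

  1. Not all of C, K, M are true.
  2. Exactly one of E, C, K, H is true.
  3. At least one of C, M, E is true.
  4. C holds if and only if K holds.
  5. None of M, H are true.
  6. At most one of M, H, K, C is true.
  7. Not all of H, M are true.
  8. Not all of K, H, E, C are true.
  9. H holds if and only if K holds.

M=F, C=F, K=F, H=F, E=T

  (1) {C, K, M}: 0/3 true — not all ✓
  (2) {E, C, K, H}: 1 true — exactly one ✓
  (3) {C, M, E}: 1 true — at least one ✓
  (4) C=F, K=F — same ✓
  (5) {M, H}: 0 true — none ✓
  (6) {M, H, K, C}: 0 true — at most one ✓
  (7) {H, M}: 0/2 true — not all ✓
  (8) {K, H, E, C}: 1/4 true — not all ✓
  (9) H=F, K=F — same ✓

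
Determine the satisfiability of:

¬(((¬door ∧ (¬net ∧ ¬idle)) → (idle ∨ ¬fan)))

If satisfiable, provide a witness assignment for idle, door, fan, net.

idle = False, door = False, fan = True, net = False

  ¬(((¬door ∧ (¬net ∧ ¬idle)) → (idle ∨ ¬fan))) = True
    (¬door ∧ (¬net ∧ ¬idle)) → (idle ∨ ¬fan) = False
      ¬door ∧ (¬net ∧ ¬idle) = True
        ¬door = True
        ¬net ∧ ¬idle = True
          ¬net = True
          ¬idle = True
      idle ∨ ¬fan = False
        ¬fan = False
The formula evaluates to True.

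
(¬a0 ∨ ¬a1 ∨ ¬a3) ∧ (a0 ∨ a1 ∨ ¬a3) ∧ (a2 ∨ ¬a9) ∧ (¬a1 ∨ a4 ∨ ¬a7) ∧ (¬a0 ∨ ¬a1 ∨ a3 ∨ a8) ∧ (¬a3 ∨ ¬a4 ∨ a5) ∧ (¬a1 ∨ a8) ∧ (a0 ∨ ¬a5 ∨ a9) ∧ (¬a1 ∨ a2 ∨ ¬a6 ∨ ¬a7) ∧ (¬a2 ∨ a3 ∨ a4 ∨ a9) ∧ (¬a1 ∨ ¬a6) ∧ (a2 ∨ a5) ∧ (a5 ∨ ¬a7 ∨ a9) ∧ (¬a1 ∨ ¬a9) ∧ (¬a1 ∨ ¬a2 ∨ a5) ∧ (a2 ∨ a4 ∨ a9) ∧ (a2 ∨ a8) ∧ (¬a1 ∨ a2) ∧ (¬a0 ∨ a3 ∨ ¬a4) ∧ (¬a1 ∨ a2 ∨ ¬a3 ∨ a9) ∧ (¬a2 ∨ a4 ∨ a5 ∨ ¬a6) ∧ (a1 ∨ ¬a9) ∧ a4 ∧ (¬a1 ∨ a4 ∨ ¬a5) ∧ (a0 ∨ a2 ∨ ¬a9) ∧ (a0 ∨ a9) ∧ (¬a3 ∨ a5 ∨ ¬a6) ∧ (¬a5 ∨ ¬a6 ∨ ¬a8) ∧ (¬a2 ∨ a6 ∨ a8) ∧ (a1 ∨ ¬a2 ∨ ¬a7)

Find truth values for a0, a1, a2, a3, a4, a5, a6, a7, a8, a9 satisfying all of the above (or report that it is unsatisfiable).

a0 = True, a1 = False, a2 = True, a3 = True, a4 = True, a5 = True, a6 = True, a7 = False, a8 = False, a9 = False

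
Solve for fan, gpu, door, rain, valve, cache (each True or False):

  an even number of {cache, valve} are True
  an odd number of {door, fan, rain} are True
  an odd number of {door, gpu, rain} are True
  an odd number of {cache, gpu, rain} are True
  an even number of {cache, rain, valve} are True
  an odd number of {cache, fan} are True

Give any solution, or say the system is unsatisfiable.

fan = True, gpu = True, door = False, rain = False, valve = False, cache = False

{cache, valve}: 0 true → even ✓
{door, fan, rain}: 1 true → odd ✓
{door, gpu, rain}: 1 true → odd ✓
{cache, gpu, rain}: 1 true → odd ✓
{cache, rain, valve}: 0 true → even ✓
{cache, fan}: 1 true → odd ✓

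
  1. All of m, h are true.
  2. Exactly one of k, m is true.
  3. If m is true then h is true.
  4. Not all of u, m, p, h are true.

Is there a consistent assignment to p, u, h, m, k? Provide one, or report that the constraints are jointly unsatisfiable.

p: False; u: False; h: True; m: True; k: False

  (1) {m, h}: all 2 true ✓
  (2) {k, m}: 1 true — exactly one ✓
  (3) m=T ⇒ h: T ✓
  (4) {u, m, p, h}: 2/4 true — not all ✓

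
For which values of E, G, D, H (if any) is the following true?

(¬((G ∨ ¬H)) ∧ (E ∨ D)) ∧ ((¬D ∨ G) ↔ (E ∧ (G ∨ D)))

E: False, G: False, D: True, H: True

  ¬((G ∨ ¬H)) ∧ (E ∨ D) = True
    ¬((G ∨ ¬H)) = True
      G ∨ ¬H = False
        ¬H = False
    E ∨ D = True
  (¬D ∨ G) ↔ (E ∧ (G ∨ D)) = True
    ¬D ∨ G = False
      ¬D = False
    E ∧ (G ∨ D) = False
      G ∨ D = True
Both conjuncts True, so the formula holds.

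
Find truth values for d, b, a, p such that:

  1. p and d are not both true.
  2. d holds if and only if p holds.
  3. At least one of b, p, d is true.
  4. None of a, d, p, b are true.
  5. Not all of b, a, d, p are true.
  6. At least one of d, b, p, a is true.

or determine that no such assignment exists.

UNSATISFIABLE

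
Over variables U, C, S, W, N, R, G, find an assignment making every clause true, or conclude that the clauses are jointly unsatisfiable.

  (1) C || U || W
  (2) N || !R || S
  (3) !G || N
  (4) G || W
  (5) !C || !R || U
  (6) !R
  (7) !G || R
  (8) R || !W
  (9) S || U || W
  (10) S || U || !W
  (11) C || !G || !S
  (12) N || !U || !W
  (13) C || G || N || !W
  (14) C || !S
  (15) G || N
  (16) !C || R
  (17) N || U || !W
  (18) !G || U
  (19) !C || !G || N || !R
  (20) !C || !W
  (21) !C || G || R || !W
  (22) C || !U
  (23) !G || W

Case W = True:
  (!R) forces R = False.
  Clause (R || !W) is falsified — contradiction.
Case W = False:
  (G || W) forces G = True.
  Clause (!G || W) is falsified — contradiction.
Both cases fail, so the formula is unsatisfiable.

Unsatisfiable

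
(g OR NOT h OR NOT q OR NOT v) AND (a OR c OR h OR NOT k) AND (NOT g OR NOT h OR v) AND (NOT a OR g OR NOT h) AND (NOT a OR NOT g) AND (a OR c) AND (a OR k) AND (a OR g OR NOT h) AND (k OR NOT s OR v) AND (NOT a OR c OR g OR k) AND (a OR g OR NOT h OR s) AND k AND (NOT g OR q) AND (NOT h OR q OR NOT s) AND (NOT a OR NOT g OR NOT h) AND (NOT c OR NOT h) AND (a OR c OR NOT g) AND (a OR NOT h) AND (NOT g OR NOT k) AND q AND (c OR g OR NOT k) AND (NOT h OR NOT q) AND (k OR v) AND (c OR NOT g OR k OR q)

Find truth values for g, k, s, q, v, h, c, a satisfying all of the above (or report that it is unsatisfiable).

g=F, k=T, s=T, q=T, v=F, h=F, c=T, a=T

Unit clause (k) forces k = True.
In (NOT g OR NOT k) only NOT g is left, so g = False.
Unit clause (q) forces q = True.
In (c OR g OR NOT k) only c is left, so c = True.
In (NOT h OR NOT q) only NOT h is left, so h = False.
Set s = True.
Set v = False.
Set a = True.
All clauses satisfied.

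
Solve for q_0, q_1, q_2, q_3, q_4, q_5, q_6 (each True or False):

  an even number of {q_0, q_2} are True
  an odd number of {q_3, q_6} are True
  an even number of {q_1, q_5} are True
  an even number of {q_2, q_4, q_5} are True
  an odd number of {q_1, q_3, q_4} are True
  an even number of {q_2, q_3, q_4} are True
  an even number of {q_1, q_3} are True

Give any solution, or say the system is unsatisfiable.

q_0=F, q_1=T, q_2=F, q_3=T, q_4=T, q_5=T, q_6=F

{q_0, q_2}: 0 true → even ✓
{q_3, q_6}: 1 true → odd ✓
{q_1, q_5}: 2 true → even ✓
{q_2, q_4, q_5}: 2 true → even ✓
{q_1, q_3, q_4}: 3 true → odd ✓
{q_2, q_3, q_4}: 2 true → even ✓
{q_1, q_3}: 2 true → even ✓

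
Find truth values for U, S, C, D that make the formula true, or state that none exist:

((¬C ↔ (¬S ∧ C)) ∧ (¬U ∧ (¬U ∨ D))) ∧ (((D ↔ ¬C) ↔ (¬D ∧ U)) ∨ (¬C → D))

U: False, S: True, C: True, D: True

  (¬C ↔ (¬S ∧ C)) ∧ (¬U ∧ (¬U ∨ D)) = True
    ¬C ↔ (¬S ∧ C) = True
      ¬C = False
      ¬S ∧ C = False
        ¬S = False
    ¬U ∧ (¬U ∨ D) = True
      ¬U = True
      ¬U ∨ D = True
        ¬U = True
  ((D ↔ ¬C) ↔ (¬D ∧ U)) ∨ (¬C → D) = True
    (D ↔ ¬C) ↔ (¬D ∧ U) = True
      D ↔ ¬C = False
        ¬C = False
      ¬D ∧ U = False
        ¬D = False
    ¬C → D = True
      ¬C = False
Both conjuncts True, so the formula holds.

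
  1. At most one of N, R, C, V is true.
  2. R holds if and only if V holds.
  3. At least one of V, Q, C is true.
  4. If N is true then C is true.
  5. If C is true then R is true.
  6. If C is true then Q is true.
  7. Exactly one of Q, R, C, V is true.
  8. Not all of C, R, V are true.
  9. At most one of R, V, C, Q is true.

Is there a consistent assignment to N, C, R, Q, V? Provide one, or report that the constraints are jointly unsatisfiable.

N: False, C: False, R: False, Q: True, V: False

  (1) {N, R, C, V}: 0 true — at most one ✓
  (2) R=F, V=F — same ✓
  (3) {V, Q, C}: 1 true — at least one ✓
  (4) N=F ⇒ C: vacuous ✓
  (5) C=F ⇒ R: vacuous ✓
  (6) C=F ⇒ Q: vacuous ✓
  (7) {Q, R, C, V}: 1 true — exactly one ✓
  (8) {C, R, V}: 0/3 true — not all ✓
  (9) {R, V, C, Q}: 1 true — at most one ✓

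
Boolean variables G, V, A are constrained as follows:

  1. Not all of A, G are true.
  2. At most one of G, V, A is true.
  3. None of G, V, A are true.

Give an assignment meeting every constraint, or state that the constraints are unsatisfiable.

G = False, V = False, A = False

  (1) {A, G}: 0/2 true — not all ✓
  (2) {G, V, A}: 0 true — at most one ✓
  (3) {G, V, A}: 0 true — none ✓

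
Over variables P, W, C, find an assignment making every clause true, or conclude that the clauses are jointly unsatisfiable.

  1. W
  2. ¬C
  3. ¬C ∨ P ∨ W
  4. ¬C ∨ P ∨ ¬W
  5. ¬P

P = False; W = True; C = False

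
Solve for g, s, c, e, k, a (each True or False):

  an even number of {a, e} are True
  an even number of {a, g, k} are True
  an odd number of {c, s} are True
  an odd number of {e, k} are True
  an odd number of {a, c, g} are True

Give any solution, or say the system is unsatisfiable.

g: True; s: True; c: False; e: False; k: True; a: False

{a, e}: 0 true → even ✓
{a, g, k}: 2 true → even ✓
{c, s}: 1 true → odd ✓
{e, k}: 1 true → odd ✓
{a, c, g}: 1 true → odd ✓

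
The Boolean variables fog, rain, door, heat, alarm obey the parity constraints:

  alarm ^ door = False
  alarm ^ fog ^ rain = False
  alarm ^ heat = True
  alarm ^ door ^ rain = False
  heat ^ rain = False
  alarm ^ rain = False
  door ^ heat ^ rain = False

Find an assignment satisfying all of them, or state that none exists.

Unsatisfiable — no assignment works.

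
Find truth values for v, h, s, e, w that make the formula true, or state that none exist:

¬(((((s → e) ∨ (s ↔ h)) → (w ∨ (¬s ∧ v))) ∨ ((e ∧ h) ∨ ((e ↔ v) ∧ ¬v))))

v: True; h: True; s: True; e: False; w: False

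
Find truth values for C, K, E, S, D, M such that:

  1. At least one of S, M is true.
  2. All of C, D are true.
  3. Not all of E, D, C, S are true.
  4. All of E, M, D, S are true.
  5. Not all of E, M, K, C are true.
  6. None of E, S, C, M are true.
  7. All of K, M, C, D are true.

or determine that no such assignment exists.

Case C = True:
  Constraint (6) is violated (C=T) — contradiction.
Case C = False:
  Constraint (2) is violated (C=F) — contradiction.
Both cases fail — unsatisfiable.

The formula is unsatisfiable.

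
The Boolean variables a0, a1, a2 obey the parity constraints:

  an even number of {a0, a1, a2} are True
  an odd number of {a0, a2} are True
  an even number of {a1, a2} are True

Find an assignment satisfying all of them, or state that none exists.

a0=F; a1=T; a2=T

{a0, a1, a2}: 2 true → even ✓
{a0, a2}: 1 true → odd ✓
{a1, a2}: 2 true → even ✓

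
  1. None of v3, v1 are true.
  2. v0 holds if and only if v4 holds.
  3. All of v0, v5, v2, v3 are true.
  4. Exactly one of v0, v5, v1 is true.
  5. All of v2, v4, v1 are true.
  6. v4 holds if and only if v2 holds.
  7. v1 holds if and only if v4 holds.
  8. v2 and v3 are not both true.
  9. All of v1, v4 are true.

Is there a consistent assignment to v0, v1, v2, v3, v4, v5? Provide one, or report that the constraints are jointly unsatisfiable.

Case v1 = True:
  Constraint (1) is violated (v1=T) — contradiction.
Case v1 = False:
  Constraint (5) is violated (v1=F) — contradiction.
Both cases fail — unsatisfiable.

No satisfying assignment exists.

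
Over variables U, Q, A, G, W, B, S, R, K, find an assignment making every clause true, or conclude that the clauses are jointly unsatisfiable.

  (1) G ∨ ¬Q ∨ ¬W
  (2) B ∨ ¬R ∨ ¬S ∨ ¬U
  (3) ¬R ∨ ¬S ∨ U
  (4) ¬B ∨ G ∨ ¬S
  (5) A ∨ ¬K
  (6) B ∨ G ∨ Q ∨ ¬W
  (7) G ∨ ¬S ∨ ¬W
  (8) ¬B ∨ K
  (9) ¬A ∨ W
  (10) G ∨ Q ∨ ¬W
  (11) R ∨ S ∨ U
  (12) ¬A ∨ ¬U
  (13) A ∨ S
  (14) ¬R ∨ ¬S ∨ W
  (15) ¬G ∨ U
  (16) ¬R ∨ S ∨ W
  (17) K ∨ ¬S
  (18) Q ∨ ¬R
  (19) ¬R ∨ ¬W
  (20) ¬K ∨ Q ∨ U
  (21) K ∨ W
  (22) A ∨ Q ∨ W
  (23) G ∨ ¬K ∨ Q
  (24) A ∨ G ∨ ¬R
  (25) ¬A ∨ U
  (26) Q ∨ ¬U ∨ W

No satisfying assignment exists.

Case A = True:
  (¬A ∨ W) forces W = True.
  (¬A ∨ ¬U) forces U = False.
  Clause (¬A ∨ U) is falsified — contradiction.
Case A = False:
  (A ∨ ¬K) forces K = False.
  (¬B ∨ K) forces B = False.
  (A ∨ S) forces S = True.
  Clause (K ∨ ¬S) is falsified — contradiction.
Both cases fail, so the formula is unsatisfiable.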